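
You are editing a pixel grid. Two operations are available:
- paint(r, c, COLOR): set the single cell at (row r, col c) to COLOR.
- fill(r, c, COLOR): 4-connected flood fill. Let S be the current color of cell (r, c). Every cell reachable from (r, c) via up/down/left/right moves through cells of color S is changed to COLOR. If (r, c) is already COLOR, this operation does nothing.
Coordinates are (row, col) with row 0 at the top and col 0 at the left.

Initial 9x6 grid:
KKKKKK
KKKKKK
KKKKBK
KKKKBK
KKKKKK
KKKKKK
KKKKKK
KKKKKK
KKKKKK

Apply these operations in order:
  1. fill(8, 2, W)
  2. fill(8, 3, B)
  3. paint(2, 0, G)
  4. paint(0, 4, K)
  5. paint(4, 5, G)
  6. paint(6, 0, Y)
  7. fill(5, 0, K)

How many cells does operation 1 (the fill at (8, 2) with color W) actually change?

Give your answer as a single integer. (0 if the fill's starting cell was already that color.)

After op 1 fill(8,2,W) [52 cells changed]:
WWWWWW
WWWWWW
WWWWBW
WWWWBW
WWWWWW
WWWWWW
WWWWWW
WWWWWW
WWWWWW

Answer: 52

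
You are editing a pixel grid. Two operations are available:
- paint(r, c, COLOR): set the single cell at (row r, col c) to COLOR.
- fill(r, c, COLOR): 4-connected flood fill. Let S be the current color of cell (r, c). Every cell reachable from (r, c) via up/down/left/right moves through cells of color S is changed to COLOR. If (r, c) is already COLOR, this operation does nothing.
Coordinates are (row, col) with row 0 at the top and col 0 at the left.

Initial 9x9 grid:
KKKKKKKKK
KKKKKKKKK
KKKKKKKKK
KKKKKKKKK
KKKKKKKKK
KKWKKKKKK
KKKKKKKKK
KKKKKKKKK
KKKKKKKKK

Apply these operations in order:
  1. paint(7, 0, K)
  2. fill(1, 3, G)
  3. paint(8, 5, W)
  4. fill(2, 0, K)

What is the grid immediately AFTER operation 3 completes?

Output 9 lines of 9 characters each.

Answer: GGGGGGGGG
GGGGGGGGG
GGGGGGGGG
GGGGGGGGG
GGGGGGGGG
GGWGGGGGG
GGGGGGGGG
GGGGGGGGG
GGGGGWGGG

Derivation:
After op 1 paint(7,0,K):
KKKKKKKKK
KKKKKKKKK
KKKKKKKKK
KKKKKKKKK
KKKKKKKKK
KKWKKKKKK
KKKKKKKKK
KKKKKKKKK
KKKKKKKKK
After op 2 fill(1,3,G) [80 cells changed]:
GGGGGGGGG
GGGGGGGGG
GGGGGGGGG
GGGGGGGGG
GGGGGGGGG
GGWGGGGGG
GGGGGGGGG
GGGGGGGGG
GGGGGGGGG
After op 3 paint(8,5,W):
GGGGGGGGG
GGGGGGGGG
GGGGGGGGG
GGGGGGGGG
GGGGGGGGG
GGWGGGGGG
GGGGGGGGG
GGGGGGGGG
GGGGGWGGG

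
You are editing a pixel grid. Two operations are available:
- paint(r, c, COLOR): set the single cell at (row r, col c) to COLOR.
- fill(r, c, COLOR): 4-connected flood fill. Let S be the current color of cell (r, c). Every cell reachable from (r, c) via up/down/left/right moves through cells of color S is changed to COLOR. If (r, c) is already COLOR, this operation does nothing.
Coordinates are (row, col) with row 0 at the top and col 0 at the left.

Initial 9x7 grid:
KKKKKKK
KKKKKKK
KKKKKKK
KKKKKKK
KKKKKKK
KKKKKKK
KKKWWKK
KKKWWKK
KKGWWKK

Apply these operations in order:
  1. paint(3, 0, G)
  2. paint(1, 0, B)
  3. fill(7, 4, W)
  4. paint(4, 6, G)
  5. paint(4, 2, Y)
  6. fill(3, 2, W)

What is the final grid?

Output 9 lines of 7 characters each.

After op 1 paint(3,0,G):
KKKKKKK
KKKKKKK
KKKKKKK
GKKKKKK
KKKKKKK
KKKKKKK
KKKWWKK
KKKWWKK
KKGWWKK
After op 2 paint(1,0,B):
KKKKKKK
BKKKKKK
KKKKKKK
GKKKKKK
KKKKKKK
KKKKKKK
KKKWWKK
KKKWWKK
KKGWWKK
After op 3 fill(7,4,W) [0 cells changed]:
KKKKKKK
BKKKKKK
KKKKKKK
GKKKKKK
KKKKKKK
KKKKKKK
KKKWWKK
KKKWWKK
KKGWWKK
After op 4 paint(4,6,G):
KKKKKKK
BKKKKKK
KKKKKKK
GKKKKKK
KKKKKKG
KKKKKKK
KKKWWKK
KKKWWKK
KKGWWKK
After op 5 paint(4,2,Y):
KKKKKKK
BKKKKKK
KKKKKKK
GKKKKKK
KKYKKKG
KKKKKKK
KKKWWKK
KKKWWKK
KKGWWKK
After op 6 fill(3,2,W) [52 cells changed]:
WWWWWWW
BWWWWWW
WWWWWWW
GWWWWWW
WWYWWWG
WWWWWWW
WWWWWWW
WWWWWWW
WWGWWWW

Answer: WWWWWWW
BWWWWWW
WWWWWWW
GWWWWWW
WWYWWWG
WWWWWWW
WWWWWWW
WWWWWWW
WWGWWWW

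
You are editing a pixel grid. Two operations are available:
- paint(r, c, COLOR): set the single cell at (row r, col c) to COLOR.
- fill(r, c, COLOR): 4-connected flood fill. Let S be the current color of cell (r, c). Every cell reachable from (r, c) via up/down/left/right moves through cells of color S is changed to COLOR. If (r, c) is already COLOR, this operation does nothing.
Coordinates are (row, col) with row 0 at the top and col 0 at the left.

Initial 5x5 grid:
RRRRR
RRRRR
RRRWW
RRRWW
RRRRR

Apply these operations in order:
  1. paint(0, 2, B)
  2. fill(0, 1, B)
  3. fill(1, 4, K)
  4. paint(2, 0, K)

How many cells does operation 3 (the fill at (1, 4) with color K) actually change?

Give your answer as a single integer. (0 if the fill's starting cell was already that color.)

After op 1 paint(0,2,B):
RRBRR
RRRRR
RRRWW
RRRWW
RRRRR
After op 2 fill(0,1,B) [20 cells changed]:
BBBBB
BBBBB
BBBWW
BBBWW
BBBBB
After op 3 fill(1,4,K) [21 cells changed]:
KKKKK
KKKKK
KKKWW
KKKWW
KKKKK

Answer: 21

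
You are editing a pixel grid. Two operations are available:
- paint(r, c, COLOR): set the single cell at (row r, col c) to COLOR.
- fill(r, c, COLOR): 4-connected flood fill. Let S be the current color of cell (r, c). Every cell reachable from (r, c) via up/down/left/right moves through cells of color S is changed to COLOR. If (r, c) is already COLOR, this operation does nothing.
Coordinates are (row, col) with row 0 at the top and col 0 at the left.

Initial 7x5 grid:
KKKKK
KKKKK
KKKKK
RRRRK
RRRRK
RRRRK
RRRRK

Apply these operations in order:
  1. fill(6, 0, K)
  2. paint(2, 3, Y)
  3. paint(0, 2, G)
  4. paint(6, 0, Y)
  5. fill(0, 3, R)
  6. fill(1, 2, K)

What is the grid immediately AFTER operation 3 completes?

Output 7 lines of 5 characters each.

After op 1 fill(6,0,K) [16 cells changed]:
KKKKK
KKKKK
KKKKK
KKKKK
KKKKK
KKKKK
KKKKK
After op 2 paint(2,3,Y):
KKKKK
KKKKK
KKKYK
KKKKK
KKKKK
KKKKK
KKKKK
After op 3 paint(0,2,G):
KKGKK
KKKKK
KKKYK
KKKKK
KKKKK
KKKKK
KKKKK

Answer: KKGKK
KKKKK
KKKYK
KKKKK
KKKKK
KKKKK
KKKKK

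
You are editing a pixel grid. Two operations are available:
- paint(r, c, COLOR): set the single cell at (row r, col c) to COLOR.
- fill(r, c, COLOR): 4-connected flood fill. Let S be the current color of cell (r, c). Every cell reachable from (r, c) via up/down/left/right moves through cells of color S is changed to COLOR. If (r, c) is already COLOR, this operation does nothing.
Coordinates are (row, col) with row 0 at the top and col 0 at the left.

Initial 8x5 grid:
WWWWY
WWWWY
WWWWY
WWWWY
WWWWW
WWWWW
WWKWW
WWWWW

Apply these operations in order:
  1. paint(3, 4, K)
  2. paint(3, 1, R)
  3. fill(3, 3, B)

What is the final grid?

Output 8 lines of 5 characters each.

After op 1 paint(3,4,K):
WWWWY
WWWWY
WWWWY
WWWWK
WWWWW
WWWWW
WWKWW
WWWWW
After op 2 paint(3,1,R):
WWWWY
WWWWY
WWWWY
WRWWK
WWWWW
WWWWW
WWKWW
WWWWW
After op 3 fill(3,3,B) [34 cells changed]:
BBBBY
BBBBY
BBBBY
BRBBK
BBBBB
BBBBB
BBKBB
BBBBB

Answer: BBBBY
BBBBY
BBBBY
BRBBK
BBBBB
BBBBB
BBKBB
BBBBB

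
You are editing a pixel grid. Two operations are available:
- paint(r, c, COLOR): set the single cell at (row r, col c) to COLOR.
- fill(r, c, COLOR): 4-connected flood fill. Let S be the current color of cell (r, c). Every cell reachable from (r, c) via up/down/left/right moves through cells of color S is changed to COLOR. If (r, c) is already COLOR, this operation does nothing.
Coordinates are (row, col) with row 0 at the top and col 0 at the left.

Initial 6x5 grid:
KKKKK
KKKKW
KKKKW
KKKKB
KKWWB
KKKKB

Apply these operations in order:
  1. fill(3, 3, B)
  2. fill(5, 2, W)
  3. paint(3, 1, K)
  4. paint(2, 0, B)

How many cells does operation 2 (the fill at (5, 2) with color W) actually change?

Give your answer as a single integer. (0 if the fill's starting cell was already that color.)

After op 1 fill(3,3,B) [23 cells changed]:
BBBBB
BBBBW
BBBBW
BBBBB
BBWWB
BBBBB
After op 2 fill(5,2,W) [26 cells changed]:
WWWWW
WWWWW
WWWWW
WWWWW
WWWWW
WWWWW

Answer: 26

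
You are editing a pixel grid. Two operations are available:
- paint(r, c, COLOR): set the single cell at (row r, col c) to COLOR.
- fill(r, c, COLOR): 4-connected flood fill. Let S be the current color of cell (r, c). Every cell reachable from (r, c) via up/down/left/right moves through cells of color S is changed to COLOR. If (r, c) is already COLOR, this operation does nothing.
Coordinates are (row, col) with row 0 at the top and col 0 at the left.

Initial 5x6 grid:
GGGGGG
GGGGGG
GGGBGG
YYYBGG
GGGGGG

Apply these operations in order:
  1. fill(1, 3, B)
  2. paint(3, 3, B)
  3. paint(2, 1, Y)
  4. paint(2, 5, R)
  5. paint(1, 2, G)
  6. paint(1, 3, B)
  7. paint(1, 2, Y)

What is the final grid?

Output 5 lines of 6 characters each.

After op 1 fill(1,3,B) [25 cells changed]:
BBBBBB
BBBBBB
BBBBBB
YYYBBB
BBBBBB
After op 2 paint(3,3,B):
BBBBBB
BBBBBB
BBBBBB
YYYBBB
BBBBBB
After op 3 paint(2,1,Y):
BBBBBB
BBBBBB
BYBBBB
YYYBBB
BBBBBB
After op 4 paint(2,5,R):
BBBBBB
BBBBBB
BYBBBR
YYYBBB
BBBBBB
After op 5 paint(1,2,G):
BBBBBB
BBGBBB
BYBBBR
YYYBBB
BBBBBB
After op 6 paint(1,3,B):
BBBBBB
BBGBBB
BYBBBR
YYYBBB
BBBBBB
After op 7 paint(1,2,Y):
BBBBBB
BBYBBB
BYBBBR
YYYBBB
BBBBBB

Answer: BBBBBB
BBYBBB
BYBBBR
YYYBBB
BBBBBB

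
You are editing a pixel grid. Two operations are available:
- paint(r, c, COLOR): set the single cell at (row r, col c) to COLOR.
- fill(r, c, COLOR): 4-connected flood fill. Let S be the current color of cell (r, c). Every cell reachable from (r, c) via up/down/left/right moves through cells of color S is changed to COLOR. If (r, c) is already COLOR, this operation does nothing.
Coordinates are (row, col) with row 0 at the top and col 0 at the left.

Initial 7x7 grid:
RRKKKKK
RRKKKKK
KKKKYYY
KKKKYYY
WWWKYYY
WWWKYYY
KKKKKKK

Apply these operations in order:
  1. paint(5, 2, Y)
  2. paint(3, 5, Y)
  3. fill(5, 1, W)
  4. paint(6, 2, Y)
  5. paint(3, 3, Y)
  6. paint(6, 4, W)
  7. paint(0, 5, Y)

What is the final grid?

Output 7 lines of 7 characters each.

Answer: RRKKKYK
RRKKKKK
KKKKYYY
KKKYYYY
WWWKYYY
WWYKYYY
KKYKWKK

Derivation:
After op 1 paint(5,2,Y):
RRKKKKK
RRKKKKK
KKKKYYY
KKKKYYY
WWWKYYY
WWYKYYY
KKKKKKK
After op 2 paint(3,5,Y):
RRKKKKK
RRKKKKK
KKKKYYY
KKKKYYY
WWWKYYY
WWYKYYY
KKKKKKK
After op 3 fill(5,1,W) [0 cells changed]:
RRKKKKK
RRKKKKK
KKKKYYY
KKKKYYY
WWWKYYY
WWYKYYY
KKKKKKK
After op 4 paint(6,2,Y):
RRKKKKK
RRKKKKK
KKKKYYY
KKKKYYY
WWWKYYY
WWYKYYY
KKYKKKK
After op 5 paint(3,3,Y):
RRKKKKK
RRKKKKK
KKKKYYY
KKKYYYY
WWWKYYY
WWYKYYY
KKYKKKK
After op 6 paint(6,4,W):
RRKKKKK
RRKKKKK
KKKKYYY
KKKYYYY
WWWKYYY
WWYKYYY
KKYKWKK
After op 7 paint(0,5,Y):
RRKKKYK
RRKKKKK
KKKKYYY
KKKYYYY
WWWKYYY
WWYKYYY
KKYKWKK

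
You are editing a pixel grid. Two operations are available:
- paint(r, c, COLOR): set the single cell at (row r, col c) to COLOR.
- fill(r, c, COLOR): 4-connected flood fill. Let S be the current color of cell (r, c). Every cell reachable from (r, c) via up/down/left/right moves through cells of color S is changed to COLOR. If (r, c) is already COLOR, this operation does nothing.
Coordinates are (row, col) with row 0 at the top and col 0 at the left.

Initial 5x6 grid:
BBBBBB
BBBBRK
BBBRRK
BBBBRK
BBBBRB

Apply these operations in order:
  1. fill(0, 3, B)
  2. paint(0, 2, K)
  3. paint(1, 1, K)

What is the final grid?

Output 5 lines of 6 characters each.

After op 1 fill(0,3,B) [0 cells changed]:
BBBBBB
BBBBRK
BBBRRK
BBBBRK
BBBBRB
After op 2 paint(0,2,K):
BBKBBB
BBBBRK
BBBRRK
BBBBRK
BBBBRB
After op 3 paint(1,1,K):
BBKBBB
BKBBRK
BBBRRK
BBBBRK
BBBBRB

Answer: BBKBBB
BKBBRK
BBBRRK
BBBBRK
BBBBRB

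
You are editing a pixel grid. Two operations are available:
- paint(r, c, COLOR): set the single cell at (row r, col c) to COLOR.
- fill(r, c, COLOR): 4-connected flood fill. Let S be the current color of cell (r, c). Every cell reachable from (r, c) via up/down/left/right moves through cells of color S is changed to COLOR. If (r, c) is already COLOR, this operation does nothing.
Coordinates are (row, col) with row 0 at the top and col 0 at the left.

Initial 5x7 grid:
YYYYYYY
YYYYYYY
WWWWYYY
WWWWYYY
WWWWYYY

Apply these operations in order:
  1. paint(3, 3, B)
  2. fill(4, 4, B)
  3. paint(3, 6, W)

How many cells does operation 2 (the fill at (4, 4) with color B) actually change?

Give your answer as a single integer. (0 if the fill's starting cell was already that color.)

After op 1 paint(3,3,B):
YYYYYYY
YYYYYYY
WWWWYYY
WWWBYYY
WWWWYYY
After op 2 fill(4,4,B) [23 cells changed]:
BBBBBBB
BBBBBBB
WWWWBBB
WWWBBBB
WWWWBBB

Answer: 23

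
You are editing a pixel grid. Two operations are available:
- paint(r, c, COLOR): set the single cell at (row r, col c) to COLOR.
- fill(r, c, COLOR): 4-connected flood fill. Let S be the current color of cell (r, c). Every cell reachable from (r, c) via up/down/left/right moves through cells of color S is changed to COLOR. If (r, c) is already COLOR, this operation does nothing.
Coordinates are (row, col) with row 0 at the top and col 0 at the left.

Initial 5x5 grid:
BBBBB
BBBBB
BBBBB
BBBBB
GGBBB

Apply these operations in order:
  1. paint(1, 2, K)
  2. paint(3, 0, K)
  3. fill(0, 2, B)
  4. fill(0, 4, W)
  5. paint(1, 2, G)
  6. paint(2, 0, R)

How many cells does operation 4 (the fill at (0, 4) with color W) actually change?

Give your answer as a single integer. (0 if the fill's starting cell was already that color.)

Answer: 21

Derivation:
After op 1 paint(1,2,K):
BBBBB
BBKBB
BBBBB
BBBBB
GGBBB
After op 2 paint(3,0,K):
BBBBB
BBKBB
BBBBB
KBBBB
GGBBB
After op 3 fill(0,2,B) [0 cells changed]:
BBBBB
BBKBB
BBBBB
KBBBB
GGBBB
After op 4 fill(0,4,W) [21 cells changed]:
WWWWW
WWKWW
WWWWW
KWWWW
GGWWW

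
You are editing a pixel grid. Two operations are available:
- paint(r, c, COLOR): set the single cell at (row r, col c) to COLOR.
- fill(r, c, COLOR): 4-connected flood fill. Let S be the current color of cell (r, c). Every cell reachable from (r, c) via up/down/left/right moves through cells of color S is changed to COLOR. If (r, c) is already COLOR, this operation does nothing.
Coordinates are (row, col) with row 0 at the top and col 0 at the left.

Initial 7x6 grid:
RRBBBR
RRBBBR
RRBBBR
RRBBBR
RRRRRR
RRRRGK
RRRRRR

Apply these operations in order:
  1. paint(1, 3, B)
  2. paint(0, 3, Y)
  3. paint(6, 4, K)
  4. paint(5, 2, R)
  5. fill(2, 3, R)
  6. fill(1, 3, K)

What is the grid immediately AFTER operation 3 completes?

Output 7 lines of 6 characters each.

After op 1 paint(1,3,B):
RRBBBR
RRBBBR
RRBBBR
RRBBBR
RRRRRR
RRRRGK
RRRRRR
After op 2 paint(0,3,Y):
RRBYBR
RRBBBR
RRBBBR
RRBBBR
RRRRRR
RRRRGK
RRRRRR
After op 3 paint(6,4,K):
RRBYBR
RRBBBR
RRBBBR
RRBBBR
RRRRRR
RRRRGK
RRRRKR

Answer: RRBYBR
RRBBBR
RRBBBR
RRBBBR
RRRRRR
RRRRGK
RRRRKR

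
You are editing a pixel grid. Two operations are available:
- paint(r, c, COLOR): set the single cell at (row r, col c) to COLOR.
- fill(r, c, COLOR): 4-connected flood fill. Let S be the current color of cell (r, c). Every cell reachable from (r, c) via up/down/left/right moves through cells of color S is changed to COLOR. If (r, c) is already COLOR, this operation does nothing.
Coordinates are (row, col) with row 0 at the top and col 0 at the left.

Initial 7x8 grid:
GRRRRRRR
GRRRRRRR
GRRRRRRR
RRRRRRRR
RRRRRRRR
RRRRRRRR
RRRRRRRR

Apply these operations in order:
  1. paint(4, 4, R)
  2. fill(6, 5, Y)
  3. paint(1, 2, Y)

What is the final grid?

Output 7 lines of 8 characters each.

After op 1 paint(4,4,R):
GRRRRRRR
GRRRRRRR
GRRRRRRR
RRRRRRRR
RRRRRRRR
RRRRRRRR
RRRRRRRR
After op 2 fill(6,5,Y) [53 cells changed]:
GYYYYYYY
GYYYYYYY
GYYYYYYY
YYYYYYYY
YYYYYYYY
YYYYYYYY
YYYYYYYY
After op 3 paint(1,2,Y):
GYYYYYYY
GYYYYYYY
GYYYYYYY
YYYYYYYY
YYYYYYYY
YYYYYYYY
YYYYYYYY

Answer: GYYYYYYY
GYYYYYYY
GYYYYYYY
YYYYYYYY
YYYYYYYY
YYYYYYYY
YYYYYYYY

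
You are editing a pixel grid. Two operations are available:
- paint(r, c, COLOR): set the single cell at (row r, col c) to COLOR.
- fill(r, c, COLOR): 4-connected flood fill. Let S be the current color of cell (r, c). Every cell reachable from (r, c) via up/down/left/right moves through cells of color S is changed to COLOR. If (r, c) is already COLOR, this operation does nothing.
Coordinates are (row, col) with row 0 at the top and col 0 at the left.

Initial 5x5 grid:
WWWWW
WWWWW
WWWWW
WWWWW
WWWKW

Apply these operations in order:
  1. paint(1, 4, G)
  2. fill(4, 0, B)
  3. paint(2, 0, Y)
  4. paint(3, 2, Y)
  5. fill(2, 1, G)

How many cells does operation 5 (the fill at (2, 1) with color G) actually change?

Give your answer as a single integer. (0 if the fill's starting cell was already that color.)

Answer: 21

Derivation:
After op 1 paint(1,4,G):
WWWWW
WWWWG
WWWWW
WWWWW
WWWKW
After op 2 fill(4,0,B) [23 cells changed]:
BBBBB
BBBBG
BBBBB
BBBBB
BBBKB
After op 3 paint(2,0,Y):
BBBBB
BBBBG
YBBBB
BBBBB
BBBKB
After op 4 paint(3,2,Y):
BBBBB
BBBBG
YBBBB
BBYBB
BBBKB
After op 5 fill(2,1,G) [21 cells changed]:
GGGGG
GGGGG
YGGGG
GGYGG
GGGKG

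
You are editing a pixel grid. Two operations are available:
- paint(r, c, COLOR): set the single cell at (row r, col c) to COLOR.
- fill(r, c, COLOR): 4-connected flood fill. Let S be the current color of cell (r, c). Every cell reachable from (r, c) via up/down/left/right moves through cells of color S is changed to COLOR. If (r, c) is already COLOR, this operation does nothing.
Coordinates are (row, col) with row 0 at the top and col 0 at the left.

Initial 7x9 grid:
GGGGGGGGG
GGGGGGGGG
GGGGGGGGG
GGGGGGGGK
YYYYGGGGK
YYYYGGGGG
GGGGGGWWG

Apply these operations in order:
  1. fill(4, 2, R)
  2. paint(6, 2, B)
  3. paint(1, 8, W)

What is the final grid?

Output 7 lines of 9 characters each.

Answer: GGGGGGGGG
GGGGGGGGW
GGGGGGGGG
GGGGGGGGK
RRRRGGGGK
RRRRGGGGG
GGBGGGWWG

Derivation:
After op 1 fill(4,2,R) [8 cells changed]:
GGGGGGGGG
GGGGGGGGG
GGGGGGGGG
GGGGGGGGK
RRRRGGGGK
RRRRGGGGG
GGGGGGWWG
After op 2 paint(6,2,B):
GGGGGGGGG
GGGGGGGGG
GGGGGGGGG
GGGGGGGGK
RRRRGGGGK
RRRRGGGGG
GGBGGGWWG
After op 3 paint(1,8,W):
GGGGGGGGG
GGGGGGGGW
GGGGGGGGG
GGGGGGGGK
RRRRGGGGK
RRRRGGGGG
GGBGGGWWG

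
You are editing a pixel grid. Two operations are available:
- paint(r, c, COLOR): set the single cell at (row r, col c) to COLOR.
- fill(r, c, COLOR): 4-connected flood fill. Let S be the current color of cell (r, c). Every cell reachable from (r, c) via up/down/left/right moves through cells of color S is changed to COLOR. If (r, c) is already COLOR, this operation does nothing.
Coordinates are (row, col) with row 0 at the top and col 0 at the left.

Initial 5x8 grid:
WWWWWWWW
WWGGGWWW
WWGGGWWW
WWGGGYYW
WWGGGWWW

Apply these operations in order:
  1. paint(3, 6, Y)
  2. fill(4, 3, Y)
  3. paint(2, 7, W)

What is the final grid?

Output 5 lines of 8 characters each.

After op 1 paint(3,6,Y):
WWWWWWWW
WWGGGWWW
WWGGGWWW
WWGGGYYW
WWGGGWWW
After op 2 fill(4,3,Y) [12 cells changed]:
WWWWWWWW
WWYYYWWW
WWYYYWWW
WWYYYYYW
WWYYYWWW
After op 3 paint(2,7,W):
WWWWWWWW
WWYYYWWW
WWYYYWWW
WWYYYYYW
WWYYYWWW

Answer: WWWWWWWW
WWYYYWWW
WWYYYWWW
WWYYYYYW
WWYYYWWW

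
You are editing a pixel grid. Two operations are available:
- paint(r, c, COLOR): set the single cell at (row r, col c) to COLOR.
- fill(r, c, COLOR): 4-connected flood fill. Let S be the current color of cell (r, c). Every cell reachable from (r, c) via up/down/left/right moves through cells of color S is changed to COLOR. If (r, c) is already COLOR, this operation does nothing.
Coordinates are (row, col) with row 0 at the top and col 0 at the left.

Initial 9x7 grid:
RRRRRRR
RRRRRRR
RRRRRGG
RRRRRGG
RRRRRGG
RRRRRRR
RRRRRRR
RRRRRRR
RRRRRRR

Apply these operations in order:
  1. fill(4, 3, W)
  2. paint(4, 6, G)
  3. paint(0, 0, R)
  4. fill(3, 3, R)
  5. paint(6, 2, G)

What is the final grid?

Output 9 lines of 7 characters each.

After op 1 fill(4,3,W) [57 cells changed]:
WWWWWWW
WWWWWWW
WWWWWGG
WWWWWGG
WWWWWGG
WWWWWWW
WWWWWWW
WWWWWWW
WWWWWWW
After op 2 paint(4,6,G):
WWWWWWW
WWWWWWW
WWWWWGG
WWWWWGG
WWWWWGG
WWWWWWW
WWWWWWW
WWWWWWW
WWWWWWW
After op 3 paint(0,0,R):
RWWWWWW
WWWWWWW
WWWWWGG
WWWWWGG
WWWWWGG
WWWWWWW
WWWWWWW
WWWWWWW
WWWWWWW
After op 4 fill(3,3,R) [56 cells changed]:
RRRRRRR
RRRRRRR
RRRRRGG
RRRRRGG
RRRRRGG
RRRRRRR
RRRRRRR
RRRRRRR
RRRRRRR
After op 5 paint(6,2,G):
RRRRRRR
RRRRRRR
RRRRRGG
RRRRRGG
RRRRRGG
RRRRRRR
RRGRRRR
RRRRRRR
RRRRRRR

Answer: RRRRRRR
RRRRRRR
RRRRRGG
RRRRRGG
RRRRRGG
RRRRRRR
RRGRRRR
RRRRRRR
RRRRRRR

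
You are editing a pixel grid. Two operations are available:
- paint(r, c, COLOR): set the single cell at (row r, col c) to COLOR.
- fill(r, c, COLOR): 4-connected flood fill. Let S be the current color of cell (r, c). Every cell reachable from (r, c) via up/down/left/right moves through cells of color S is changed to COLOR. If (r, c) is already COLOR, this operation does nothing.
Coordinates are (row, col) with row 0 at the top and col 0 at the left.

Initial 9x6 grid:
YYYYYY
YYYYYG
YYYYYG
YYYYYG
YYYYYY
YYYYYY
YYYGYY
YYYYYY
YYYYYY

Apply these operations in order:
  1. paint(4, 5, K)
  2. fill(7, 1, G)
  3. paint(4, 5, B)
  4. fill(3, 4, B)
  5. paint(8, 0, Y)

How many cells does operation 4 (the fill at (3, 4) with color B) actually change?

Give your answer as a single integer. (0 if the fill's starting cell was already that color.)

After op 1 paint(4,5,K):
YYYYYY
YYYYYG
YYYYYG
YYYYYG
YYYYYK
YYYYYY
YYYGYY
YYYYYY
YYYYYY
After op 2 fill(7,1,G) [49 cells changed]:
GGGGGG
GGGGGG
GGGGGG
GGGGGG
GGGGGK
GGGGGG
GGGGGG
GGGGGG
GGGGGG
After op 3 paint(4,5,B):
GGGGGG
GGGGGG
GGGGGG
GGGGGG
GGGGGB
GGGGGG
GGGGGG
GGGGGG
GGGGGG
After op 4 fill(3,4,B) [53 cells changed]:
BBBBBB
BBBBBB
BBBBBB
BBBBBB
BBBBBB
BBBBBB
BBBBBB
BBBBBB
BBBBBB

Answer: 53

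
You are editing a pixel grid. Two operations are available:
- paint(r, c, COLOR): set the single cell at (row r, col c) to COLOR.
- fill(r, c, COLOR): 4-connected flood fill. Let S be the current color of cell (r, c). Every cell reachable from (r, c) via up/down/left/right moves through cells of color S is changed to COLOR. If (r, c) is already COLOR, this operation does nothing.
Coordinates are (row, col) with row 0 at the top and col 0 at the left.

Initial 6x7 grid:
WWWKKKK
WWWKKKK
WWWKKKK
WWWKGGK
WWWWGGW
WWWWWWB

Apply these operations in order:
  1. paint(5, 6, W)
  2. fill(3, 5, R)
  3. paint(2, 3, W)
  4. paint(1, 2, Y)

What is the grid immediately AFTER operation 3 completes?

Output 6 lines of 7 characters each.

Answer: WWWKKKK
WWWKKKK
WWWWKKK
WWWKRRK
WWWWRRW
WWWWWWW

Derivation:
After op 1 paint(5,6,W):
WWWKKKK
WWWKKKK
WWWKKKK
WWWKGGK
WWWWGGW
WWWWWWW
After op 2 fill(3,5,R) [4 cells changed]:
WWWKKKK
WWWKKKK
WWWKKKK
WWWKRRK
WWWWRRW
WWWWWWW
After op 3 paint(2,3,W):
WWWKKKK
WWWKKKK
WWWWKKK
WWWKRRK
WWWWRRW
WWWWWWW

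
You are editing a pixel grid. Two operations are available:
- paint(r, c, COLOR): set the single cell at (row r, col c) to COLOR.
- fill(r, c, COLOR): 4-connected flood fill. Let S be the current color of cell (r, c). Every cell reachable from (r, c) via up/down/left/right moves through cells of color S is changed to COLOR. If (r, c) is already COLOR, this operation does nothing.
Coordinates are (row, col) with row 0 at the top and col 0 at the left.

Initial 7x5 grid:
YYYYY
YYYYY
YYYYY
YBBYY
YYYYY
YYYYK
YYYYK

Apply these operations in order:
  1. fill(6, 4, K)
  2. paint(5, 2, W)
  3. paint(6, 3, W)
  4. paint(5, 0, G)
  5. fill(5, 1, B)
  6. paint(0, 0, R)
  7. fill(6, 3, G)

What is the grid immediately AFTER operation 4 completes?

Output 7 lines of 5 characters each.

After op 1 fill(6,4,K) [0 cells changed]:
YYYYY
YYYYY
YYYYY
YBBYY
YYYYY
YYYYK
YYYYK
After op 2 paint(5,2,W):
YYYYY
YYYYY
YYYYY
YBBYY
YYYYY
YYWYK
YYYYK
After op 3 paint(6,3,W):
YYYYY
YYYYY
YYYYY
YBBYY
YYYYY
YYWYK
YYYWK
After op 4 paint(5,0,G):
YYYYY
YYYYY
YYYYY
YBBYY
YYYYY
GYWYK
YYYWK

Answer: YYYYY
YYYYY
YYYYY
YBBYY
YYYYY
GYWYK
YYYWK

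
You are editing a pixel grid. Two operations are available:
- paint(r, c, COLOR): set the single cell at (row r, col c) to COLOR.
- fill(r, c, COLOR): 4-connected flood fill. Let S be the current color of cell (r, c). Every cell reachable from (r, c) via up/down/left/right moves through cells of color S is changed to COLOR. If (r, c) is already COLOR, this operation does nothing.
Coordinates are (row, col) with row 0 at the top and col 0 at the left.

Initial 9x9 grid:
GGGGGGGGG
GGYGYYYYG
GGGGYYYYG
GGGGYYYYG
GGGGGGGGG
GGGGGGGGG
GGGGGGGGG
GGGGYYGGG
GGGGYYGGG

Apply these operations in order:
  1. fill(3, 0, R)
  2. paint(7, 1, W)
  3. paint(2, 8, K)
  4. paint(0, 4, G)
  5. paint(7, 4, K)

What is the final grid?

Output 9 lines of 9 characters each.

Answer: RRRRGRRRR
RRYRYYYYR
RRRRYYYYK
RRRRYYYYR
RRRRRRRRR
RRRRRRRRR
RRRRRRRRR
RWRRKYRRR
RRRRYYRRR

Derivation:
After op 1 fill(3,0,R) [64 cells changed]:
RRRRRRRRR
RRYRYYYYR
RRRRYYYYR
RRRRYYYYR
RRRRRRRRR
RRRRRRRRR
RRRRRRRRR
RRRRYYRRR
RRRRYYRRR
After op 2 paint(7,1,W):
RRRRRRRRR
RRYRYYYYR
RRRRYYYYR
RRRRYYYYR
RRRRRRRRR
RRRRRRRRR
RRRRRRRRR
RWRRYYRRR
RRRRYYRRR
After op 3 paint(2,8,K):
RRRRRRRRR
RRYRYYYYR
RRRRYYYYK
RRRRYYYYR
RRRRRRRRR
RRRRRRRRR
RRRRRRRRR
RWRRYYRRR
RRRRYYRRR
After op 4 paint(0,4,G):
RRRRGRRRR
RRYRYYYYR
RRRRYYYYK
RRRRYYYYR
RRRRRRRRR
RRRRRRRRR
RRRRRRRRR
RWRRYYRRR
RRRRYYRRR
After op 5 paint(7,4,K):
RRRRGRRRR
RRYRYYYYR
RRRRYYYYK
RRRRYYYYR
RRRRRRRRR
RRRRRRRRR
RRRRRRRRR
RWRRKYRRR
RRRRYYRRR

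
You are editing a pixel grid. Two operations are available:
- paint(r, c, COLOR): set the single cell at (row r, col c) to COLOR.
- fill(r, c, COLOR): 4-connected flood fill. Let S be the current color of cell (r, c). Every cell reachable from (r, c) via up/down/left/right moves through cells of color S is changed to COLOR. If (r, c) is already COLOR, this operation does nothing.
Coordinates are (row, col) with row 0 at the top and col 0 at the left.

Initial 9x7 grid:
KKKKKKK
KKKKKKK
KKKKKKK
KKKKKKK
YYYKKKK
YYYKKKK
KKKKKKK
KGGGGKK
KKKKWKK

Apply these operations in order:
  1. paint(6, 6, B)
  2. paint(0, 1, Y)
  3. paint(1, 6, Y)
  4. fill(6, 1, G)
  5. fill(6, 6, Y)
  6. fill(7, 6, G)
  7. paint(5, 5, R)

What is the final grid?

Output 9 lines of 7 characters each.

After op 1 paint(6,6,B):
KKKKKKK
KKKKKKK
KKKKKKK
KKKKKKK
YYYKKKK
YYYKKKK
KKKKKKB
KGGGGKK
KKKKWKK
After op 2 paint(0,1,Y):
KYKKKKK
KKKKKKK
KKKKKKK
KKKKKKK
YYYKKKK
YYYKKKK
KKKKKKB
KGGGGKK
KKKKWKK
After op 3 paint(1,6,Y):
KYKKKKK
KKKKKKY
KKKKKKK
KKKKKKK
YYYKKKK
YYYKKKK
KKKKKKB
KGGGGKK
KKKKWKK
After op 4 fill(6,1,G) [49 cells changed]:
GYGGGGG
GGGGGGY
GGGGGGG
GGGGGGG
YYYGGGG
YYYGGGG
GGGGGGB
GGGGGGG
GGGGWGG
After op 5 fill(6,6,Y) [1 cells changed]:
GYGGGGG
GGGGGGY
GGGGGGG
GGGGGGG
YYYGGGG
YYYGGGG
GGGGGGY
GGGGGGG
GGGGWGG
After op 6 fill(7,6,G) [0 cells changed]:
GYGGGGG
GGGGGGY
GGGGGGG
GGGGGGG
YYYGGGG
YYYGGGG
GGGGGGY
GGGGGGG
GGGGWGG
After op 7 paint(5,5,R):
GYGGGGG
GGGGGGY
GGGGGGG
GGGGGGG
YYYGGGG
YYYGGRG
GGGGGGY
GGGGGGG
GGGGWGG

Answer: GYGGGGG
GGGGGGY
GGGGGGG
GGGGGGG
YYYGGGG
YYYGGRG
GGGGGGY
GGGGGGG
GGGGWGG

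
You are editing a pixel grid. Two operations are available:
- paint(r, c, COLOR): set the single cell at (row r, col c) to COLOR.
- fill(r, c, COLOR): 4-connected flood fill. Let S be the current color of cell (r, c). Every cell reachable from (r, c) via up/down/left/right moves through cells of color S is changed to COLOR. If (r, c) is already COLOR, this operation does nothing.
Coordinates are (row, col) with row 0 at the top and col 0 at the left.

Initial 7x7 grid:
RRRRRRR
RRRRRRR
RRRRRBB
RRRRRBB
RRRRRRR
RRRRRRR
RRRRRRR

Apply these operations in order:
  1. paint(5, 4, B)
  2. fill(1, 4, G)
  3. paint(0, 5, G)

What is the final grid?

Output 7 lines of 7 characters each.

After op 1 paint(5,4,B):
RRRRRRR
RRRRRRR
RRRRRBB
RRRRRBB
RRRRRRR
RRRRBRR
RRRRRRR
After op 2 fill(1,4,G) [44 cells changed]:
GGGGGGG
GGGGGGG
GGGGGBB
GGGGGBB
GGGGGGG
GGGGBGG
GGGGGGG
After op 3 paint(0,5,G):
GGGGGGG
GGGGGGG
GGGGGBB
GGGGGBB
GGGGGGG
GGGGBGG
GGGGGGG

Answer: GGGGGGG
GGGGGGG
GGGGGBB
GGGGGBB
GGGGGGG
GGGGBGG
GGGGGGG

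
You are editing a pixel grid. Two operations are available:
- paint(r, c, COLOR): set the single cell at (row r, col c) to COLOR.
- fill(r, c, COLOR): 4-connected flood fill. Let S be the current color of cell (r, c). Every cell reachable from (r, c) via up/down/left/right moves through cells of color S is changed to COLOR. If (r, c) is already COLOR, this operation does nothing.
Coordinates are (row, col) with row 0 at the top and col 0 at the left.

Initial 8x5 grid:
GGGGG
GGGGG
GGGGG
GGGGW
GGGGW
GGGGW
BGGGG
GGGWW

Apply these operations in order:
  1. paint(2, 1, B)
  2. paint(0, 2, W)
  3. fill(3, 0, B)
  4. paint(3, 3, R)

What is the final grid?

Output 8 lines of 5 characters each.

After op 1 paint(2,1,B):
GGGGG
GGGGG
GBGGG
GGGGW
GGGGW
GGGGW
BGGGG
GGGWW
After op 2 paint(0,2,W):
GGWGG
GGGGG
GBGGG
GGGGW
GGGGW
GGGGW
BGGGG
GGGWW
After op 3 fill(3,0,B) [32 cells changed]:
BBWBB
BBBBB
BBBBB
BBBBW
BBBBW
BBBBW
BBBBB
BBBWW
After op 4 paint(3,3,R):
BBWBB
BBBBB
BBBBB
BBBRW
BBBBW
BBBBW
BBBBB
BBBWW

Answer: BBWBB
BBBBB
BBBBB
BBBRW
BBBBW
BBBBW
BBBBB
BBBWW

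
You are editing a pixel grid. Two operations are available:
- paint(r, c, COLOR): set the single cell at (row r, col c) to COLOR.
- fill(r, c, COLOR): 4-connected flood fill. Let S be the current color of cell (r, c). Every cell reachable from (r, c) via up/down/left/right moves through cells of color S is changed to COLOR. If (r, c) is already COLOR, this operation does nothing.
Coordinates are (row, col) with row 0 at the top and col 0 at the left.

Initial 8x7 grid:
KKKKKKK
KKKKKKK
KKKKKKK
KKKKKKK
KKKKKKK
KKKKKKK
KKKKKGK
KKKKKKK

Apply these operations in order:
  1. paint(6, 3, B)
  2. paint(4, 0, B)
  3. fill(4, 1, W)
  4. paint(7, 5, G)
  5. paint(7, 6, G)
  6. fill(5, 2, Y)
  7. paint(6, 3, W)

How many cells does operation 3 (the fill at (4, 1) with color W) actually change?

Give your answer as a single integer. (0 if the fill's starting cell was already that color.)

After op 1 paint(6,3,B):
KKKKKKK
KKKKKKK
KKKKKKK
KKKKKKK
KKKKKKK
KKKKKKK
KKKBKGK
KKKKKKK
After op 2 paint(4,0,B):
KKKKKKK
KKKKKKK
KKKKKKK
KKKKKKK
BKKKKKK
KKKKKKK
KKKBKGK
KKKKKKK
After op 3 fill(4,1,W) [53 cells changed]:
WWWWWWW
WWWWWWW
WWWWWWW
WWWWWWW
BWWWWWW
WWWWWWW
WWWBWGW
WWWWWWW

Answer: 53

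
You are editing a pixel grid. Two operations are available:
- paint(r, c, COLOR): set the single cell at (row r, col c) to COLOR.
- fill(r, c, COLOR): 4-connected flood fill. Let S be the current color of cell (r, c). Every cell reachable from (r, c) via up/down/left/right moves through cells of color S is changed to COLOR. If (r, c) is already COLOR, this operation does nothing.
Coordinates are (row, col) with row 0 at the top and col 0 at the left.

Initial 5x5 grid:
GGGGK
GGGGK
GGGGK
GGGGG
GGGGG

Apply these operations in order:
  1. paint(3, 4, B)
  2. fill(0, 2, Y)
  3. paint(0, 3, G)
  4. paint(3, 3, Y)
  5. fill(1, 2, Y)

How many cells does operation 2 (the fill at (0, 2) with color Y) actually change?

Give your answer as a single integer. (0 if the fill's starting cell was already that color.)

Answer: 21

Derivation:
After op 1 paint(3,4,B):
GGGGK
GGGGK
GGGGK
GGGGB
GGGGG
After op 2 fill(0,2,Y) [21 cells changed]:
YYYYK
YYYYK
YYYYK
YYYYB
YYYYY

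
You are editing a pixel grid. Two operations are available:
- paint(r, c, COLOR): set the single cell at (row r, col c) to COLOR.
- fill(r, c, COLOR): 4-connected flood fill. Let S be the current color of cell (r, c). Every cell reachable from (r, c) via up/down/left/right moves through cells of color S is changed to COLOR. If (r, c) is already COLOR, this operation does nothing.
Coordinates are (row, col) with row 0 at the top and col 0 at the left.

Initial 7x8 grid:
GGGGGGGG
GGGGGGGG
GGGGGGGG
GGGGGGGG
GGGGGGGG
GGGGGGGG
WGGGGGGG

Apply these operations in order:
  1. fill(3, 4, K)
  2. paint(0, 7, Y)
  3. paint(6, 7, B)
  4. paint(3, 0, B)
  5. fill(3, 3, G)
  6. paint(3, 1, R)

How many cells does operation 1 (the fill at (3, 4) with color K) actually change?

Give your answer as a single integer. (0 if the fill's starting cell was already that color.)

After op 1 fill(3,4,K) [55 cells changed]:
KKKKKKKK
KKKKKKKK
KKKKKKKK
KKKKKKKK
KKKKKKKK
KKKKKKKK
WKKKKKKK

Answer: 55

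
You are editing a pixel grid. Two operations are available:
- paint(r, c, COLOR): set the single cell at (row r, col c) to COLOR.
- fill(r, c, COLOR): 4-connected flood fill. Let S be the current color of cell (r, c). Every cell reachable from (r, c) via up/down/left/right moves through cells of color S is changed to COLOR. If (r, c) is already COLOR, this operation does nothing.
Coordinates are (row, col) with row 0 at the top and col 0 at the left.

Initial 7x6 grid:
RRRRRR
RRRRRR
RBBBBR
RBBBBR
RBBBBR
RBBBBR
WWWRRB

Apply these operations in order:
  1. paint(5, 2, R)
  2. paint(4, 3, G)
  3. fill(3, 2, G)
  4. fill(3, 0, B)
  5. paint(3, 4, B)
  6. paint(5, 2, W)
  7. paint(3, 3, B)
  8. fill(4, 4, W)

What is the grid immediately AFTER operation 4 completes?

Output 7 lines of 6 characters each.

After op 1 paint(5,2,R):
RRRRRR
RRRRRR
RBBBBR
RBBBBR
RBBBBR
RBRBBR
WWWRRB
After op 2 paint(4,3,G):
RRRRRR
RRRRRR
RBBBBR
RBBBBR
RBBGBR
RBRBBR
WWWRRB
After op 3 fill(3,2,G) [14 cells changed]:
RRRRRR
RRRRRR
RGGGGR
RGGGGR
RGGGGR
RGRGGR
WWWRRB
After op 4 fill(3,0,B) [20 cells changed]:
BBBBBB
BBBBBB
BGGGGB
BGGGGB
BGGGGB
BGRGGB
WWWRRB

Answer: BBBBBB
BBBBBB
BGGGGB
BGGGGB
BGGGGB
BGRGGB
WWWRRB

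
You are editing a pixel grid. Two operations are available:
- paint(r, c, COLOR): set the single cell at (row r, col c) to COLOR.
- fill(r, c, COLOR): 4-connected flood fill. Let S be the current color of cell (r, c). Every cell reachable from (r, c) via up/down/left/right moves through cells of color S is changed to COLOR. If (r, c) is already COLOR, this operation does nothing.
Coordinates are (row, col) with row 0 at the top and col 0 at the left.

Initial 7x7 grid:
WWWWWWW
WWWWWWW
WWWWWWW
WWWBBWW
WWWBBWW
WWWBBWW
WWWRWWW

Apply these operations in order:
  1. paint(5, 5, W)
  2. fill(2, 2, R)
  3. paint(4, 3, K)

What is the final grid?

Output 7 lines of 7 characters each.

Answer: RRRRRRR
RRRRRRR
RRRRRRR
RRRBBRR
RRRKBRR
RRRBBRR
RRRRRRR

Derivation:
After op 1 paint(5,5,W):
WWWWWWW
WWWWWWW
WWWWWWW
WWWBBWW
WWWBBWW
WWWBBWW
WWWRWWW
After op 2 fill(2,2,R) [42 cells changed]:
RRRRRRR
RRRRRRR
RRRRRRR
RRRBBRR
RRRBBRR
RRRBBRR
RRRRRRR
After op 3 paint(4,3,K):
RRRRRRR
RRRRRRR
RRRRRRR
RRRBBRR
RRRKBRR
RRRBBRR
RRRRRRR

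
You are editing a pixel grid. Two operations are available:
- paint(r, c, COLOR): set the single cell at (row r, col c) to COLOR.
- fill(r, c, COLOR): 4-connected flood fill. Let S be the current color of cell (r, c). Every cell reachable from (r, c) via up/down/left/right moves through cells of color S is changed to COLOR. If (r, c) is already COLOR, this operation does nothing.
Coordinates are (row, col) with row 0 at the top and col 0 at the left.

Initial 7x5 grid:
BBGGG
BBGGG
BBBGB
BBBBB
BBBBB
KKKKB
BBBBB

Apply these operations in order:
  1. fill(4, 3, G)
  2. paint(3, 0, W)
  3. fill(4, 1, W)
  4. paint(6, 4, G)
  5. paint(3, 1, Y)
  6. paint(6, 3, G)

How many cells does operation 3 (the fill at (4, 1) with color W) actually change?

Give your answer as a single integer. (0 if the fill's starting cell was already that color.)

After op 1 fill(4,3,G) [24 cells changed]:
GGGGG
GGGGG
GGGGG
GGGGG
GGGGG
KKKKG
GGGGG
After op 2 paint(3,0,W):
GGGGG
GGGGG
GGGGG
WGGGG
GGGGG
KKKKG
GGGGG
After op 3 fill(4,1,W) [30 cells changed]:
WWWWW
WWWWW
WWWWW
WWWWW
WWWWW
KKKKW
WWWWW

Answer: 30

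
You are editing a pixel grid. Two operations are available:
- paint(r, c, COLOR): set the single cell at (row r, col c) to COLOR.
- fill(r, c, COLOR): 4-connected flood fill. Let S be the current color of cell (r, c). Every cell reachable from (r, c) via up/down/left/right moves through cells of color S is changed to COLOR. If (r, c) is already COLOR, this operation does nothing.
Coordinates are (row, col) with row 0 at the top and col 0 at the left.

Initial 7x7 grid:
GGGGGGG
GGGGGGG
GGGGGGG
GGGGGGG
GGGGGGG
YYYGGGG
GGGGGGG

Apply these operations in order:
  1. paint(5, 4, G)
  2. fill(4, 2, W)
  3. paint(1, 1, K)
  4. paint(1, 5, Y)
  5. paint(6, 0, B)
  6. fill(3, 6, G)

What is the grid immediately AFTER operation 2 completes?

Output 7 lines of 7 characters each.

After op 1 paint(5,4,G):
GGGGGGG
GGGGGGG
GGGGGGG
GGGGGGG
GGGGGGG
YYYGGGG
GGGGGGG
After op 2 fill(4,2,W) [46 cells changed]:
WWWWWWW
WWWWWWW
WWWWWWW
WWWWWWW
WWWWWWW
YYYWWWW
WWWWWWW

Answer: WWWWWWW
WWWWWWW
WWWWWWW
WWWWWWW
WWWWWWW
YYYWWWW
WWWWWWW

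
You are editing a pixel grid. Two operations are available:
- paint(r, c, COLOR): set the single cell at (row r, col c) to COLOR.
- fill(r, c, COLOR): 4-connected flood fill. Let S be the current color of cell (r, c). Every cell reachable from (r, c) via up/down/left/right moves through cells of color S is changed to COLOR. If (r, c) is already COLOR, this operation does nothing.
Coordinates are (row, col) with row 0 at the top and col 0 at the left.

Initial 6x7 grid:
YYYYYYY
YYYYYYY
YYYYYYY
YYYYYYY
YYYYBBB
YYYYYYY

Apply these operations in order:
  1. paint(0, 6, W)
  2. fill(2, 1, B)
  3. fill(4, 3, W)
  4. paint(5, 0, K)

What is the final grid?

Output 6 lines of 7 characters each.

After op 1 paint(0,6,W):
YYYYYYW
YYYYYYY
YYYYYYY
YYYYYYY
YYYYBBB
YYYYYYY
After op 2 fill(2,1,B) [38 cells changed]:
BBBBBBW
BBBBBBB
BBBBBBB
BBBBBBB
BBBBBBB
BBBBBBB
After op 3 fill(4,3,W) [41 cells changed]:
WWWWWWW
WWWWWWW
WWWWWWW
WWWWWWW
WWWWWWW
WWWWWWW
After op 4 paint(5,0,K):
WWWWWWW
WWWWWWW
WWWWWWW
WWWWWWW
WWWWWWW
KWWWWWW

Answer: WWWWWWW
WWWWWWW
WWWWWWW
WWWWWWW
WWWWWWW
KWWWWWW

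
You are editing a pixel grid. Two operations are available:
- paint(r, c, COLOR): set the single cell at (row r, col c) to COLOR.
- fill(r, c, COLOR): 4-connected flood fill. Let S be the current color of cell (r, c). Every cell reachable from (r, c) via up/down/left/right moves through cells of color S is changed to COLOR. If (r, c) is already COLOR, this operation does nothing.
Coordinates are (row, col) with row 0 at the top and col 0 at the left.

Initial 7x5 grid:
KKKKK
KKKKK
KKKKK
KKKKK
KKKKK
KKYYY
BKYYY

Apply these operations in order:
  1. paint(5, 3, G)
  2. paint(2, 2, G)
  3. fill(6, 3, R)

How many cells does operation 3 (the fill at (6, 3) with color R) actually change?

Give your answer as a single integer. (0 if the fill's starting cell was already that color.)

After op 1 paint(5,3,G):
KKKKK
KKKKK
KKKKK
KKKKK
KKKKK
KKYGY
BKYYY
After op 2 paint(2,2,G):
KKKKK
KKKKK
KKGKK
KKKKK
KKKKK
KKYGY
BKYYY
After op 3 fill(6,3,R) [5 cells changed]:
KKKKK
KKKKK
KKGKK
KKKKK
KKKKK
KKRGR
BKRRR

Answer: 5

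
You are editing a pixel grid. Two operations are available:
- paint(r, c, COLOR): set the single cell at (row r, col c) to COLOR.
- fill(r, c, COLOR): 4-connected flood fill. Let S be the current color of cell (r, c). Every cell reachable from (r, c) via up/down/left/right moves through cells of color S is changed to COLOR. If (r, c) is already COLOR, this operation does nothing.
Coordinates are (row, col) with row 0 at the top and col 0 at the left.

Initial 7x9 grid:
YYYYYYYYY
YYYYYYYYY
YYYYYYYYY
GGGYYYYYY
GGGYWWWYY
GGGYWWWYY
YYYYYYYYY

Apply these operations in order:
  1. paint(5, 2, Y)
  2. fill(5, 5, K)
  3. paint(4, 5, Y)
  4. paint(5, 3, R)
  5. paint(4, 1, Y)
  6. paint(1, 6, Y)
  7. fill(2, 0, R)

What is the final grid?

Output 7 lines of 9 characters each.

After op 1 paint(5,2,Y):
YYYYYYYYY
YYYYYYYYY
YYYYYYYYY
GGGYYYYYY
GGGYWWWYY
GGYYWWWYY
YYYYYYYYY
After op 2 fill(5,5,K) [6 cells changed]:
YYYYYYYYY
YYYYYYYYY
YYYYYYYYY
GGGYYYYYY
GGGYKKKYY
GGYYKKKYY
YYYYYYYYY
After op 3 paint(4,5,Y):
YYYYYYYYY
YYYYYYYYY
YYYYYYYYY
GGGYYYYYY
GGGYKYKYY
GGYYKKKYY
YYYYYYYYY
After op 4 paint(5,3,R):
YYYYYYYYY
YYYYYYYYY
YYYYYYYYY
GGGYYYYYY
GGGYKYKYY
GGYRKKKYY
YYYYYYYYY
After op 5 paint(4,1,Y):
YYYYYYYYY
YYYYYYYYY
YYYYYYYYY
GGGYYYYYY
GYGYKYKYY
GGYRKKKYY
YYYYYYYYY
After op 6 paint(1,6,Y):
YYYYYYYYY
YYYYYYYYY
YYYYYYYYY
GGGYYYYYY
GYGYKYKYY
GGYRKKKYY
YYYYYYYYY
After op 7 fill(2,0,R) [49 cells changed]:
RRRRRRRRR
RRRRRRRRR
RRRRRRRRR
GGGRRRRRR
GYGRKRKRR
GGRRKKKRR
RRRRRRRRR

Answer: RRRRRRRRR
RRRRRRRRR
RRRRRRRRR
GGGRRRRRR
GYGRKRKRR
GGRRKKKRR
RRRRRRRRR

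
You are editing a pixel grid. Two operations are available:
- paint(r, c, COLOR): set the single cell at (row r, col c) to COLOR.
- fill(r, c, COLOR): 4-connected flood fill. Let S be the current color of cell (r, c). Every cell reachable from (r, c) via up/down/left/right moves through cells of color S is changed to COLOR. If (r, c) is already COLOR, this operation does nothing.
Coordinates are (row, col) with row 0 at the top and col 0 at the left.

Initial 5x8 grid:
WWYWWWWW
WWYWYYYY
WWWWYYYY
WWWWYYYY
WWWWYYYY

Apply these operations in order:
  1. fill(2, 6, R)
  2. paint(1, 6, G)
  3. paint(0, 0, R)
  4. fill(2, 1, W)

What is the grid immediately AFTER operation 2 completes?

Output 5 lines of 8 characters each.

After op 1 fill(2,6,R) [16 cells changed]:
WWYWWWWW
WWYWRRRR
WWWWRRRR
WWWWRRRR
WWWWRRRR
After op 2 paint(1,6,G):
WWYWWWWW
WWYWRRGR
WWWWRRRR
WWWWRRRR
WWWWRRRR

Answer: WWYWWWWW
WWYWRRGR
WWWWRRRR
WWWWRRRR
WWWWRRRR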